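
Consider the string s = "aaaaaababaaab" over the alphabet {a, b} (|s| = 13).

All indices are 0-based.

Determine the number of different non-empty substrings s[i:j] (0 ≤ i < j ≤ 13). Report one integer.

61

sorted suffixes:
  #0 SA[0]=0  'aaaaaababaaab'
  #1 SA[1]=1  'aaaaababaaab'
  #2 SA[2]=2  'aaaababaaab'
  #3 SA[3]=9  'aaab'
  #4 SA[4]=3  'aaababaaab'
  #5 SA[5]=10  'aab'
  #6 SA[6]=4  'aababaaab'
  #7 SA[7]=11  'ab'
  #8 SA[8]=7  'abaaab'
  #9 SA[9]=5  'ababaaab'
  #10 SA[10]=12  'b'
  #11 SA[11]=8  'baaab'
  #12 SA[12]=6  'babaaab'

SA = [0, 1, 2, 9, 3, 10, 4, 11, 7, 5, 12, 8, 6]
i: (SA[i-1],SA[i]) lcp shared
  1: (0,1) 5 'aaaaa'
  2: (1,2) 4 'aaaa'
  3: (2,9) 3 'aaa'
  4: (9,3) 4 'aaab'
  5: (3,10) 2 'aa'
  6: (10,4) 3 'aab'
  7: (4,11) 1 'a'
  8: (11,7) 2 'ab'
  9: (7,5) 3 'aba'
  10: (5,12) 0 ''
  11: (12,8) 1 'b'
  12: (8,6) 2 'ba'

n(n+1)/2 = 13·14/2 = 91
Σ LCP = 0 + 5 + 4 + 3 + 4 + 2 + 3 + 1 + 2 + 3 + 0 + 1 + 2 = 30
distinct = 91 − 30 = 61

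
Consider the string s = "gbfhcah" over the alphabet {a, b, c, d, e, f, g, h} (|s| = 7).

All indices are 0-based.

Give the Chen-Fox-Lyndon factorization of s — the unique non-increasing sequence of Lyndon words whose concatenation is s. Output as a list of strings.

emit factor 1: 'g' (i=0, period=1)
emit factor 2: 'bfhc' (i=1, period=4)
emit factor 3: 'ah' (i=5, period=2)

["g", "bfhc", "ah"]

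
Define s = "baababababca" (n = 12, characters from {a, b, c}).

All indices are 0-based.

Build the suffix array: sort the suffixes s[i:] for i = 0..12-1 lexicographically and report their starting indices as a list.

rank | idx | suffix
   0 |  11 | a
   1 |   1 | aababababca
   2 |   2 | ababababca
   3 |   4 | abababca
   4 |   6 | ababca
   5 |   8 | abca
   6 |   0 | baababababca
   7 |   3 | babababca
   8 |   5 | bababca
   9 |   7 | babca
  10 |   9 | bca
  11 |  10 | ca

[11, 1, 2, 4, 6, 8, 0, 3, 5, 7, 9, 10]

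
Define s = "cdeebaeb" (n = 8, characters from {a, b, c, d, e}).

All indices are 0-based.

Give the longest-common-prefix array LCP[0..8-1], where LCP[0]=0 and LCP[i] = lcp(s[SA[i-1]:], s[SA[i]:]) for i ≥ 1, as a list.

rank→(start, suffix):
  0 → (5, 'aeb')
  1 → (7, 'b')
  2 → (4, 'baeb')
  3 → (0, 'cdeebaeb')
  4 → (1, 'deebaeb')
  5 → (6, 'eb')
  6 → (3, 'ebaeb')
  7 → (2, 'eebaeb')

SA = [5, 7, 4, 0, 1, 6, 3, 2]
rank  pair      lcp
   1  s[5:],s[7:]  0  ''
   2  s[7:],s[4:]  1  'b'
   3  s[4:],s[0:]  0  ''
   4  s[0:],s[1:]  0  ''
   5  s[1:],s[6:]  0  ''
   6  s[6:],s[3:]  2  'eb'
   7  s[3:],s[2:]  1  'e'

[0, 0, 1, 0, 0, 0, 2, 1]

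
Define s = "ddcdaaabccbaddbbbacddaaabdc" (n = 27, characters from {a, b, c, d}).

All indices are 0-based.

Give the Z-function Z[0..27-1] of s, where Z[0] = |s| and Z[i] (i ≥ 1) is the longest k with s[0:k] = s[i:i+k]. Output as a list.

[27, 1, 0, 1, 0, 0, 0, 0, 0, 0, 0, 0, 2, 1, 0, 0, 0, 0, 0, 2, 1, 0, 0, 0, 0, 1, 0]

Z[0]=27
i=1: fresh scan; Z[1]=1 scan→box=[1,2)
i=2: fresh scan; Z[2]=0
i=3: fresh scan; Z[3]=1 scan→box=[3,4)
i=4: fresh scan; Z[4]=0
i=5: fresh scan; Z[5]=0
i=6: fresh scan; Z[6]=0
i=7: fresh scan; Z[7]=0
i=8: fresh scan; Z[8]=0
i=9: fresh scan; Z[9]=0
i=10: fresh scan; Z[10]=0
i=11: fresh scan; Z[11]=0
i=12: fresh scan; Z[12]=2 scan→box=[12,14)
i=13: min(r-i=1, Z[1]=1)=1; Z[13]=1
i=14: fresh scan; Z[14]=0
i=15: fresh scan; Z[15]=0
i=16: fresh scan; Z[16]=0
i=17: fresh scan; Z[17]=0
i=18: fresh scan; Z[18]=0
i=19: fresh scan; Z[19]=2 scan→box=[19,21)
i=20: min(r-i=1, Z[1]=1)=1; Z[20]=1
i=21: fresh scan; Z[21]=0
i=22: fresh scan; Z[22]=0
i=23: fresh scan; Z[23]=0
i=24: fresh scan; Z[24]=0
i=25: fresh scan; Z[25]=1 scan→box=[25,26)
i=26: fresh scan; Z[26]=0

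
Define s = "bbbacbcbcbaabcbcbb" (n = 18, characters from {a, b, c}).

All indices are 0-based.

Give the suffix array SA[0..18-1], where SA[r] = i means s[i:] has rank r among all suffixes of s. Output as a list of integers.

sorted suffixes:
  #0 SA[0]=10  'aabcbcbb'
  #1 SA[1]=11  'abcbcbb'
  #2 SA[2]=3  'acbcbcbaabcbcbb'
  #3 SA[3]=17  'b'
  #4 SA[4]=9  'baabcbcbb'
  #5 SA[5]=2  'bacbcbcbaabcbcbb'
  #6 SA[6]=16  'bb'
  #7 SA[7]=1  'bbacbcbcbaabcbcbb'
  #8 SA[8]=0  'bbbacbcbcbaabcbcbb'
  #9 SA[9]=7  'bcbaabcbcbb'
  #10 SA[10]=14  'bcbb'
  #11 SA[11]=5  'bcbcbaabcbcbb'
  #12 SA[12]=12  'bcbcbb'
  #13 SA[13]=8  'cbaabcbcbb'
  #14 SA[14]=15  'cbb'
  #15 SA[15]=6  'cbcbaabcbcbb'
  #16 SA[16]=13  'cbcbb'
  #17 SA[17]=4  'cbcbcbaabcbcbb'

[10, 11, 3, 17, 9, 2, 16, 1, 0, 7, 14, 5, 12, 8, 15, 6, 13, 4]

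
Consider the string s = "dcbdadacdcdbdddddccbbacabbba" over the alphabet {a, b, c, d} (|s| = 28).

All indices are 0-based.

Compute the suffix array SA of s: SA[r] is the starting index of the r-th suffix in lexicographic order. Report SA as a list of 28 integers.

rank→(start, suffix):
  0 → (27, 'a')
  1 → (23, 'abbba')
  2 → (21, 'acabbba')
  3 → (6, 'acdcdbdddddccbbacabbba')
  4 → (4, 'adacdcdbdddddccbbacabbba')
  5 → (26, 'ba')
  6 → (20, 'bacabbba')
  7 → (25, 'bba')
  8 → (19, 'bbacabbba')
  9 → (24, 'bbba')
  10 → (2, 'bdadacdcdbdddddccbbacabbba')
  11 → (11, 'bdddddccbbacabbba')
  12 → (22, 'cabbba')
  13 → (18, 'cbbacabbba')
  14 → (1, 'cbdadacdcdbdddddccbbacabbba')
  15 → (17, 'ccbbacabbba')
  16 → (9, 'cdbdddddccbbacabbba')
  17 → (7, 'cdcdbdddddccbbacabbba')
  18 → (5, 'dacdcdbdddddccbbacabbba')
  19 → (3, 'dadacdcdbdddddccbbacabbba')
  20 → (10, 'dbdddddccbbacabbba')
  21 → (0, 'dcbdadacdcdbdddddccbbacabbba')
  22 → (16, 'dccbbacabbba')
  23 → (8, 'dcdbdddddccbbacabbba')
  24 → (15, 'ddccbbacabbba')
  25 → (14, 'dddccbbacabbba')
  26 → (13, 'ddddccbbacabbba')
  27 → (12, 'dddddccbbacabbba')

[27, 23, 21, 6, 4, 26, 20, 25, 19, 24, 2, 11, 22, 18, 1, 17, 9, 7, 5, 3, 10, 0, 16, 8, 15, 14, 13, 12]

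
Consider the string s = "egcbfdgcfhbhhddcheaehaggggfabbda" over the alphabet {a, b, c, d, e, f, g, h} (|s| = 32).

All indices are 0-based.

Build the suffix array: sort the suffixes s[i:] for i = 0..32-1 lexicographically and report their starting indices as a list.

[31, 27, 18, 21, 28, 29, 3, 10, 2, 7, 15, 30, 14, 13, 5, 17, 0, 19, 26, 4, 8, 1, 6, 25, 24, 23, 22, 20, 9, 12, 16, 11]

rank→(start, suffix):
  0 → (31, 'a')
  1 → (27, 'abbda')
  2 → (18, 'aehaggggfabbda')
  3 → (21, 'aggggfabbda')
  4 → (28, 'bbda')
  5 → (29, 'bda')
  6 → (3, 'bfdgcfhbhhddcheaehaggggfabbda')
  7 → (10, 'bhhddcheaehaggggfabbda')
  8 → (2, 'cbfdgcfhbhhddcheaehaggggfabbda')
  9 → (7, 'cfhbhhddcheaehaggggfabbda')
  10 → (15, 'cheaehaggggfabbda')
  11 → (30, 'da')
  12 → (14, 'dcheaehaggggfabbda')
  13 → (13, 'ddcheaehaggggfabbda')
  14 → (5, 'dgcfhbhhddcheaehaggggfabbda')
  15 → (17, 'eaehaggggfabbda')
  16 → (0, 'egcbfdgcfhbhhddcheaehaggggfabbda')
  17 → (19, 'ehaggggfabbda')
  18 → (26, 'fabbda')
  19 → (4, 'fdgcfhbhhddcheaehaggggfabbda')
  20 → (8, 'fhbhhddcheaehaggggfabbda')
  21 → (1, 'gcbfdgcfhbhhddcheaehaggggfabbda')
  22 → (6, 'gcfhbhhddcheaehaggggfabbda')
  23 → (25, 'gfabbda')
  24 → (24, 'ggfabbda')
  25 → (23, 'gggfabbda')
  26 → (22, 'ggggfabbda')
  27 → (20, 'haggggfabbda')
  28 → (9, 'hbhhddcheaehaggggfabbda')
  29 → (12, 'hddcheaehaggggfabbda')
  30 → (16, 'heaehaggggfabbda')
  31 → (11, 'hhddcheaehaggggfabbda')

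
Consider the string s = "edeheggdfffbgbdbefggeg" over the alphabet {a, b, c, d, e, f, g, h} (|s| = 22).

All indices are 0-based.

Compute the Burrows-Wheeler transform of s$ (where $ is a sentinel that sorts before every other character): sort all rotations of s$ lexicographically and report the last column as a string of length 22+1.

rank  rotation                 last
    0  $edeheggdfffbgbdbefggeg  g
    1  bdbefggeg$edeheggdfffbg  g
    2  befggeg$edeheggdfffbgbd  d
    3  bgbdbefggeg$edeheggdfff  f
    4  dbefggeg$edeheggdfffbgb  b
    5  deheggdfffbgbdbefggeg$e  e
    6  dfffbgbdbefggeg$edehegg  g
    7  edeheggdfffbgbdbefggeg$  $
    8  efggeg$edeheggdfffbgbdb  b
    9  eg$edeheggdfffbgbdbefgg  g
   10  eggdfffbgbdbefggeg$edeh  h
   11  eheggdfffbgbdbefggeg$ed  d
   12  fbgbdbefggeg$edeheggdff  f
   13  ffbgbdbefggeg$edeheggdf  f
   14  fffbgbdbefggeg$edeheggd  d
   15  fggeg$edeheggdfffbgbdbe  e
   16  g$edeheggdfffbgbdbefgge  e
   17  gbdbefggeg$edeheggdfffb  b
   18  gdfffbgbdbefggeg$edeheg  g
   19  geg$edeheggdfffbgbdbefg  g
   20  ggdfffbgbdbefggeg$edehe  e
   21  ggeg$edeheggdfffbgbdbef  f
   22  heggdfffbgbdbefggeg$ede  e

ggdfbeg$bghdffdeebggefe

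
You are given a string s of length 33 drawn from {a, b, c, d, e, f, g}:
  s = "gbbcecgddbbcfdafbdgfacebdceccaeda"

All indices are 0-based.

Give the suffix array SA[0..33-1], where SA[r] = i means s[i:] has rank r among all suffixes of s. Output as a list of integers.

rank→(start, suffix):
  0 → (32, 'a')
  1 → (20, 'acebdceccaeda')
  2 → (29, 'aeda')
  3 → (14, 'afbdgfacebdceccaeda')
  4 → (1, 'bbcecgddbbcfdafbdgfacebdceccaeda')
  5 → (9, 'bbcfdafbdgfacebdceccaeda')
  6 → (2, 'bcecgddbbcfdafbdgfacebdceccaeda')
  7 → (10, 'bcfdafbdgfacebdceccaeda')
  8 → (23, 'bdceccaeda')
  9 → (16, 'bdgfacebdceccaeda')
  10 → (28, 'caeda')
  11 → (27, 'ccaeda')
  12 → (21, 'cebdceccaeda')
  13 → (25, 'ceccaeda')
  14 → (3, 'cecgddbbcfdafbdgfacebdceccaeda')
  15 → (11, 'cfdafbdgfacebdceccaeda')
  16 → (5, 'cgddbbcfdafbdgfacebdceccaeda')
  17 → (31, 'da')
  18 → (13, 'dafbdgfacebdceccaeda')
  19 → (8, 'dbbcfdafbdgfacebdceccaeda')
  20 → (24, 'dceccaeda')
  21 → (7, 'ddbbcfdafbdgfacebdceccaeda')
  22 → (17, 'dgfacebdceccaeda')
  23 → (22, 'ebdceccaeda')
  24 → (26, 'eccaeda')
  25 → (4, 'ecgddbbcfdafbdgfacebdceccaeda')
  26 → (30, 'eda')
  27 → (19, 'facebdceccaeda')
  28 → (15, 'fbdgfacebdceccaeda')
  29 → (12, 'fdafbdgfacebdceccaeda')
  30 → (0, 'gbbcecgddbbcfdafbdgfacebdceccaeda')
  31 → (6, 'gddbbcfdafbdgfacebdceccaeda')
  32 → (18, 'gfacebdceccaeda')

[32, 20, 29, 14, 1, 9, 2, 10, 23, 16, 28, 27, 21, 25, 3, 11, 5, 31, 13, 8, 24, 7, 17, 22, 26, 4, 30, 19, 15, 12, 0, 6, 18]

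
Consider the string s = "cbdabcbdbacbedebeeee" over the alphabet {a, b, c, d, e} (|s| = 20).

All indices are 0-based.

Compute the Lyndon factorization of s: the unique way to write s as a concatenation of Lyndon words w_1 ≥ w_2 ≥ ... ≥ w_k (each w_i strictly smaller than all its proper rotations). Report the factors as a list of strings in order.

emit factor 1: 'c' (i=0, period=1)
emit factor 2: 'bd' (i=1, period=2)
emit factor 3: 'abcbdbacbedebeeee' (i=3, period=17)

["c", "bd", "abcbdbacbedebeeee"]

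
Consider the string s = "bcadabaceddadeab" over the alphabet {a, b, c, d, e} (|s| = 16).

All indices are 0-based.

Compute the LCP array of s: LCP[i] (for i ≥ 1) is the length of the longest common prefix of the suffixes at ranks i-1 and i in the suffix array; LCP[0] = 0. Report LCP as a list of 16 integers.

rank | idx | suffix
   0 |  14 | ab
   1 |   4 | abaceddadeab
   2 |   6 | aceddadeab
   3 |   2 | adabaceddadeab
   4 |  11 | adeab
   5 |  15 | b
   6 |   5 | baceddadeab
   7 |   0 | bcadabaceddadeab
   8 |   1 | cadabaceddadeab
   9 |   7 | ceddadeab
  10 |   3 | dabaceddadeab
  11 |  10 | dadeab
  12 |   9 | ddadeab
  13 |  12 | deab
  14 |  13 | eab
  15 |   8 | eddadeab

SA = [14, 4, 6, 2, 11, 15, 5, 0, 1, 7, 3, 10, 9, 12, 13, 8]
i: (SA[i-1],SA[i]) lcp shared
  1: (14,4) 2 'ab'
  2: (4,6) 1 'a'
  3: (6,2) 1 'a'
  4: (2,11) 2 'ad'
  5: (11,15) 0 ''
  6: (15,5) 1 'b'
  7: (5,0) 1 'b'
  8: (0,1) 0 ''
  9: (1,7) 1 'c'
  10: (7,3) 0 ''
  11: (3,10) 2 'da'
  12: (10,9) 1 'd'
  13: (9,12) 1 'd'
  14: (12,13) 0 ''
  15: (13,8) 1 'e'

[0, 2, 1, 1, 2, 0, 1, 1, 0, 1, 0, 2, 1, 1, 0, 1]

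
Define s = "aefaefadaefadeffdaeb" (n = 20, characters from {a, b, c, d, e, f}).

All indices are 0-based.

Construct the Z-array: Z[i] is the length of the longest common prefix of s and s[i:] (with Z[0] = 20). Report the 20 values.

[20, 0, 0, 4, 0, 0, 1, 0, 4, 0, 0, 1, 0, 0, 0, 0, 0, 2, 0, 0]

Z[0]=20
i=1: fresh scan; Z[1]=0
i=2: fresh scan; Z[2]=0
i=3: fresh scan; Z[3]=4 extend→box=[3,7)
i=4: min(r-i=3, Z[1]=0)=0; Z[4]=0
i=5: min(r-i=2, Z[2]=0)=0; Z[5]=0
i=6: min(r-i=1, Z[3]=4)=1; Z[6]=1
i=7: fresh scan; Z[7]=0
i=8: fresh scan; Z[8]=4 extend→box=[8,12)
i=9: min(r-i=3, Z[1]=0)=0; Z[9]=0
i=10: min(r-i=2, Z[2]=0)=0; Z[10]=0
i=11: min(r-i=1, Z[3]=4)=1; Z[11]=1
i=12: fresh scan; Z[12]=0
i=13: fresh scan; Z[13]=0
i=14: fresh scan; Z[14]=0
i=15: fresh scan; Z[15]=0
i=16: fresh scan; Z[16]=0
i=17: fresh scan; Z[17]=2 extend→box=[17,19)
i=18: min(r-i=1, Z[1]=0)=0; Z[18]=0
i=19: fresh scan; Z[19]=0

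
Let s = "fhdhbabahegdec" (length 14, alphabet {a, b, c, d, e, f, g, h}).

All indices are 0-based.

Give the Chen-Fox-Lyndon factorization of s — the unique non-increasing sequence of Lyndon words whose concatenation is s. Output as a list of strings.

["fh", "dh", "b", "abahegdec"]

emit factor 1: 'fh' (i=0, period=2)
emit factor 2: 'dh' (i=2, period=2)
emit factor 3: 'b' (i=4, period=1)
emit factor 4: 'abahegdec' (i=5, period=9)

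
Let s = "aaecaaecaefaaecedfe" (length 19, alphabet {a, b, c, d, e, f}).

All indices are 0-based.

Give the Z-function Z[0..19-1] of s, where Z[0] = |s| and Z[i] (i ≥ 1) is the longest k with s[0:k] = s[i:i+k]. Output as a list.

[19, 1, 0, 0, 5, 1, 0, 0, 1, 0, 0, 4, 1, 0, 0, 0, 0, 0, 0]

Z[0]=19
i=1: i≥r, start 0; Z[1]=1 scan→box=[1,2)
i=2: i≥r, start 0; Z[2]=0
i=3: i≥r, start 0; Z[3]=0
i=4: i≥r, start 0; Z[4]=5 scan→box=[4,9)
i=5: min(r-i=4, Z[1]=1)=1; Z[5]=1
i=6: min(r-i=3, Z[2]=0)=0; Z[6]=0
i=7: min(r-i=2, Z[3]=0)=0; Z[7]=0
i=8: min(r-i=1, Z[4]=5)=1; Z[8]=1
i=9: i≥r, start 0; Z[9]=0
i=10: i≥r, start 0; Z[10]=0
i=11: i≥r, start 0; Z[11]=4 scan→box=[11,15)
i=12: min(r-i=3, Z[1]=1)=1; Z[12]=1
i=13: min(r-i=2, Z[2]=0)=0; Z[13]=0
i=14: min(r-i=1, Z[3]=0)=0; Z[14]=0
i=15: i≥r, start 0; Z[15]=0
i=16: i≥r, start 0; Z[16]=0
i=17: i≥r, start 0; Z[17]=0
i=18: i≥r, start 0; Z[18]=0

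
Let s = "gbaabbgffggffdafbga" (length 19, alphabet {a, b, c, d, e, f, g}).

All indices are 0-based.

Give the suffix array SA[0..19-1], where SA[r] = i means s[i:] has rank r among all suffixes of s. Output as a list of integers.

rank→(start, suffix):
  0 → (18, 'a')
  1 → (2, 'aabbgffggffdafbga')
  2 → (3, 'abbgffggffdafbga')
  3 → (14, 'afbga')
  4 → (1, 'baabbgffggffdafbga')
  5 → (4, 'bbgffggffdafbga')
  6 → (16, 'bga')
  7 → (5, 'bgffggffdafbga')
  8 → (13, 'dafbga')
  9 → (15, 'fbga')
  10 → (12, 'fdafbga')
  11 → (11, 'ffdafbga')
  12 → (7, 'ffggffdafbga')
  13 → (8, 'fggffdafbga')
  14 → (17, 'ga')
  15 → (0, 'gbaabbgffggffdafbga')
  16 → (10, 'gffdafbga')
  17 → (6, 'gffggffdafbga')
  18 → (9, 'ggffdafbga')

[18, 2, 3, 14, 1, 4, 16, 5, 13, 15, 12, 11, 7, 8, 17, 0, 10, 6, 9]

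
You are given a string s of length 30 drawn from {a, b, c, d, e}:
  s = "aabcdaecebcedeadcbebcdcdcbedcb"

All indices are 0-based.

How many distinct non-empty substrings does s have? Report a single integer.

420

rank→(start, suffix):
  0 → (0, 'aabcdaecebcedeadcbebcdcdcbedcb')
  1 → (1, 'abcdaecebcedeadcbebcdcdcbedcb')
  2 → (14, 'adcbebcdcdcbedcb')
  3 → (5, 'aecebcedeadcbebcdcdcbedcb')
  4 → (29, 'b')
  5 → (2, 'bcdaecebcedeadcbebcdcdcbedcb')
  6 → (19, 'bcdcdcbedcb')
  7 → (9, 'bcedeadcbebcdcdcbedcb')
  8 → (17, 'bebcdcdcbedcb')
  9 → (25, 'bedcb')
  10 → (28, 'cb')
  11 → (16, 'cbebcdcdcbedcb')
  12 → (24, 'cbedcb')
  13 → (3, 'cdaecebcedeadcbebcdcdcbedcb')
  14 → (22, 'cdcbedcb')
  15 → (20, 'cdcdcbedcb')
  16 → (7, 'cebcedeadcbebcdcdcbedcb')
  17 → (10, 'cedeadcbebcdcdcbedcb')
  18 → (4, 'daecebcedeadcbebcdcdcbedcb')
  19 → (27, 'dcb')
  20 → (15, 'dcbebcdcdcbedcb')
  21 → (23, 'dcbedcb')
  22 → (21, 'dcdcbedcb')
  23 → (12, 'deadcbebcdcdcbedcb')
  24 → (13, 'eadcbebcdcdcbedcb')
  25 → (18, 'ebcdcdcbedcb')
  26 → (8, 'ebcedeadcbebcdcdcbedcb')
  27 → (6, 'ecebcedeadcbebcdcdcbedcb')
  28 → (26, 'edcb')
  29 → (11, 'edeadcbebcdcdcbedcb')

SA = [0, 1, 14, 5, 29, 2, 19, 9, 17, 25, 28, 16, 24, 3, 22, 20, 7, 10, 4, 27, 15, 23, 21, 12, 13, 18, 8, 6, 26, 11]
rank  pair      lcp
   1  s[0:],s[1:]  1  'a'
   2  s[1:],s[14:]  1  'a'
   3  s[14:],s[5:]  1  'a'
   4  s[5:],s[29:]  0  ''
   5  s[29:],s[2:]  1  'b'
   6  s[2:],s[19:]  3  'bcd'
   7  s[19:],s[9:]  2  'bc'
   8  s[9:],s[17:]  1  'b'
   9  s[17:],s[25:]  2  'be'
  10  s[25:],s[28:]  0  ''
  11  s[28:],s[16:]  2  'cb'
  12  s[16:],s[24:]  3  'cbe'
  13  s[24:],s[3:]  1  'c'
  14  s[3:],s[22:]  2  'cd'
  15  s[22:],s[20:]  3  'cdc'
  16  s[20:],s[7:]  1  'c'
  17  s[7:],s[10:]  2  'ce'
  18  s[10:],s[4:]  0  ''
  19  s[4:],s[27:]  1  'd'
  20  s[27:],s[15:]  3  'dcb'
  21  s[15:],s[23:]  4  'dcbe'
  22  s[23:],s[21:]  2  'dc'
  23  s[21:],s[12:]  1  'd'
  24  s[12:],s[13:]  0  ''
  25  s[13:],s[18:]  1  'e'
  26  s[18:],s[8:]  3  'ebc'
  27  s[8:],s[6:]  1  'e'
  28  s[6:],s[26:]  1  'e'
  29  s[26:],s[11:]  2  'ed'

n(n+1)/2 = 30·31/2 = 465
Σ LCP = 0 + 1 + 1 + 1 + 0 + 1 + 3 + 2 + 1 + 2 + 0 + 2 + 3 + 1 + 2 + 3 + 1 + 2 + 0 + 1 + 3 + 4 + 2 + 1 + 0 + 1 + 3 + 1 + 1 + 2 = 45
distinct = 465 − 45 = 420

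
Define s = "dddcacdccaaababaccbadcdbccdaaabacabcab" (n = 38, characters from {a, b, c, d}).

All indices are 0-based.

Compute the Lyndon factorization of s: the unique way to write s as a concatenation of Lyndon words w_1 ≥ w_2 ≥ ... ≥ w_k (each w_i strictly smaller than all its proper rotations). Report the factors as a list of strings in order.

emit factor 1: 'd' (i=0, period=1)
emit factor 2: 'd' (i=1, period=1)
emit factor 3: 'd' (i=2, period=1)
emit factor 4: 'c' (i=3, period=1)
emit factor 5: 'acdcc' (i=4, period=5)
emit factor 6: 'aaababaccbadcdbccdaaabacabcab' (i=9, period=29)

["d", "d", "d", "c", "acdcc", "aaababaccbadcdbccdaaabacabcab"]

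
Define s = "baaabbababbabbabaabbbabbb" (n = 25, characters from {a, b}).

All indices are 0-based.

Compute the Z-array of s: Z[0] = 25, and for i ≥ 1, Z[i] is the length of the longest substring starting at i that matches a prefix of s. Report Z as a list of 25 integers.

Z[0]=25
i=1: fresh scan; Z[1]=0
i=2: fresh scan; Z[2]=0
i=3: fresh scan; Z[3]=0
i=4: fresh scan; Z[4]=1 grow→box=[4,5)
i=5: fresh scan; Z[5]=2 grow→box=[5,7)
i=6: min(r-i=1, Z[1]=0)=0; Z[6]=0
i=7: fresh scan; Z[7]=2 grow→box=[7,9)
i=8: min(r-i=1, Z[1]=0)=0; Z[8]=0
i=9: fresh scan; Z[9]=1 grow→box=[9,10)
i=10: fresh scan; Z[10]=2 grow→box=[10,12)
i=11: min(r-i=1, Z[1]=0)=0; Z[11]=0
i=12: fresh scan; Z[12]=1 grow→box=[12,13)
i=13: fresh scan; Z[13]=2 grow→box=[13,15)
i=14: min(r-i=1, Z[1]=0)=0; Z[14]=0
i=15: fresh scan; Z[15]=3 grow→box=[15,18)
i=16: min(r-i=2, Z[1]=0)=0; Z[16]=0
i=17: min(r-i=1, Z[2]=0)=0; Z[17]=0
i=18: fresh scan; Z[18]=1 grow→box=[18,19)
i=19: fresh scan; Z[19]=1 grow→box=[19,20)
i=20: fresh scan; Z[20]=2 grow→box=[20,22)
i=21: min(r-i=1, Z[1]=0)=0; Z[21]=0
i=22: fresh scan; Z[22]=1 grow→box=[22,23)
i=23: fresh scan; Z[23]=1 grow→box=[23,24)
i=24: fresh scan; Z[24]=1 grow→box=[24,25)

[25, 0, 0, 0, 1, 2, 0, 2, 0, 1, 2, 0, 1, 2, 0, 3, 0, 0, 1, 1, 2, 0, 1, 1, 1]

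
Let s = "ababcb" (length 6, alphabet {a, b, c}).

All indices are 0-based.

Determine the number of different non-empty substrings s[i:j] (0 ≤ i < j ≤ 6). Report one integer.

17

rank | idx | suffix
   0 |   0 | ababcb
   1 |   2 | abcb
   2 |   5 | b
   3 |   1 | babcb
   4 |   3 | bcb
   5 |   4 | cb

SA = [0, 2, 5, 1, 3, 4]
i: (SA[i-1],SA[i]) lcp shared
  1: (0,2) 2 'ab'
  2: (2,5) 0 ''
  3: (5,1) 1 'b'
  4: (1,3) 1 'b'
  5: (3,4) 0 ''

n(n+1)/2 = 6·7/2 = 21
Σ LCP = 0 + 2 + 0 + 1 + 1 + 0 = 4
distinct = 21 − 4 = 17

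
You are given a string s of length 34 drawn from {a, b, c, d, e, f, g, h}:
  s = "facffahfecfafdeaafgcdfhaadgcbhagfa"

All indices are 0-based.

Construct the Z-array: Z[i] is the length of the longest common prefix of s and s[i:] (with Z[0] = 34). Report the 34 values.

[34, 0, 0, 1, 2, 0, 0, 1, 0, 0, 2, 0, 1, 0, 0, 0, 0, 1, 0, 0, 0, 1, 0, 0, 0, 0, 0, 0, 0, 0, 0, 0, 2, 0]

Z[0]=34
i=1: i≥r, start 0; Z[1]=0
i=2: i≥r, start 0; Z[2]=0
i=3: i≥r, start 0; Z[3]=1 scan→box=[3,4)
i=4: i≥r, start 0; Z[4]=2 scan→box=[4,6)
i=5: min(r-i=1, Z[1]=0)=0; Z[5]=0
i=6: i≥r, start 0; Z[6]=0
i=7: i≥r, start 0; Z[7]=1 scan→box=[7,8)
i=8: i≥r, start 0; Z[8]=0
i=9: i≥r, start 0; Z[9]=0
i=10: i≥r, start 0; Z[10]=2 scan→box=[10,12)
i=11: min(r-i=1, Z[1]=0)=0; Z[11]=0
i=12: i≥r, start 0; Z[12]=1 scan→box=[12,13)
i=13: i≥r, start 0; Z[13]=0
i=14: i≥r, start 0; Z[14]=0
i=15: i≥r, start 0; Z[15]=0
i=16: i≥r, start 0; Z[16]=0
i=17: i≥r, start 0; Z[17]=1 scan→box=[17,18)
i=18: i≥r, start 0; Z[18]=0
i=19: i≥r, start 0; Z[19]=0
i=20: i≥r, start 0; Z[20]=0
i=21: i≥r, start 0; Z[21]=1 scan→box=[21,22)
i=22: i≥r, start 0; Z[22]=0
i=23: i≥r, start 0; Z[23]=0
i=24: i≥r, start 0; Z[24]=0
i=25: i≥r, start 0; Z[25]=0
i=26: i≥r, start 0; Z[26]=0
i=27: i≥r, start 0; Z[27]=0
i=28: i≥r, start 0; Z[28]=0
i=29: i≥r, start 0; Z[29]=0
i=30: i≥r, start 0; Z[30]=0
i=31: i≥r, start 0; Z[31]=0
i=32: i≥r, start 0; Z[32]=2 scan→box=[32,34)
i=33: min(r-i=1, Z[1]=0)=0; Z[33]=0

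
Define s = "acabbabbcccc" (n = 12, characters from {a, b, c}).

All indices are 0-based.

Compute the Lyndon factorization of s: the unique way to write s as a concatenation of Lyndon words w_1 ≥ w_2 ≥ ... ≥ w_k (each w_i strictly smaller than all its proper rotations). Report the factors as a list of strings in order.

["ac", "abbabbcccc"]

emit factor 1: 'ac' (i=0, period=2)
emit factor 2: 'abbabbcccc' (i=2, period=10)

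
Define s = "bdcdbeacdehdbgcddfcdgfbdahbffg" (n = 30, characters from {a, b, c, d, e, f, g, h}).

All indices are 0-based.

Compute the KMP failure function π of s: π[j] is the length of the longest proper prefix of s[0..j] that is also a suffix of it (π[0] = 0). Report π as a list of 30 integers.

π[0] = 0
j=1 s[j]='d': π[1]=0 (border '')
j=2 s[j]='c': π[2]=0 (border '')
j=3 s[j]='d': π[3]=0 (border '')
j=4 s[j]='b': π[4]=1 (border 'b')
j=5 s[j]='e': k: 1→0; π[5]=0 (border '')
j=6 s[j]='a': π[6]=0 (border '')
j=7 s[j]='c': π[7]=0 (border '')
j=8 s[j]='d': π[8]=0 (border '')
j=9 s[j]='e': π[9]=0 (border '')
j=10 s[j]='h': π[10]=0 (border '')
j=11 s[j]='d': π[11]=0 (border '')
j=12 s[j]='b': π[12]=1 (border 'b')
j=13 s[j]='g': k: 1→0; π[13]=0 (border '')
j=14 s[j]='c': π[14]=0 (border '')
j=15 s[j]='d': π[15]=0 (border '')
j=16 s[j]='d': π[16]=0 (border '')
j=17 s[j]='f': π[17]=0 (border '')
j=18 s[j]='c': π[18]=0 (border '')
j=19 s[j]='d': π[19]=0 (border '')
j=20 s[j]='g': π[20]=0 (border '')
j=21 s[j]='f': π[21]=0 (border '')
j=22 s[j]='b': π[22]=1 (border 'b')
j=23 s[j]='d': π[23]=2 (border 'bd')
j=24 s[j]='a': k: 2→0; π[24]=0 (border '')
j=25 s[j]='h': π[25]=0 (border '')
j=26 s[j]='b': π[26]=1 (border 'b')
j=27 s[j]='f': k: 1→0; π[27]=0 (border '')
j=28 s[j]='f': π[28]=0 (border '')
j=29 s[j]='g': π[29]=0 (border '')

[0, 0, 0, 0, 1, 0, 0, 0, 0, 0, 0, 0, 1, 0, 0, 0, 0, 0, 0, 0, 0, 0, 1, 2, 0, 0, 1, 0, 0, 0]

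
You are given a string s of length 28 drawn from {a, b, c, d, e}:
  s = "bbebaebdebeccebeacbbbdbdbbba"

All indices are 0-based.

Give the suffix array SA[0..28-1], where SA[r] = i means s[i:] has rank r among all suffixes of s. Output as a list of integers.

[27, 16, 4, 26, 3, 25, 24, 18, 19, 0, 22, 20, 6, 14, 1, 9, 17, 11, 12, 23, 21, 7, 15, 2, 5, 13, 8, 10]

rank | idx | suffix
   0 |  27 | a
   1 |  16 | acbbbdbdbbba
   2 |   4 | aebdebeccebeacbbbdbdbbba
   3 |  26 | ba
   4 |   3 | baebdebeccebeacbbbdbdbbba
   5 |  25 | bba
   6 |  24 | bbba
   7 |  18 | bbbdbdbbba
   8 |  19 | bbdbdbbba
   9 |   0 | bbebaebdebeccebeacbbbdbdbbba
  10 |  22 | bdbbba
  11 |  20 | bdbdbbba
  12 |   6 | bdebeccebeacbbbdbdbbba
  13 |  14 | beacbbbdbdbbba
  14 |   1 | bebaebdebeccebeacbbbdbdbbba
  15 |   9 | beccebeacbbbdbdbbba
  16 |  17 | cbbbdbdbbba
  17 |  11 | ccebeacbbbdbdbbba
  18 |  12 | cebeacbbbdbdbbba
  19 |  23 | dbbba
  20 |  21 | dbdbbba
  21 |   7 | debeccebeacbbbdbdbbba
  22 |  15 | eacbbbdbdbbba
  23 |   2 | ebaebdebeccebeacbbbdbdbbba
  24 |   5 | ebdebeccebeacbbbdbdbbba
  25 |  13 | ebeacbbbdbdbbba
  26 |   8 | ebeccebeacbbbdbdbbba
  27 |  10 | eccebeacbbbdbdbbba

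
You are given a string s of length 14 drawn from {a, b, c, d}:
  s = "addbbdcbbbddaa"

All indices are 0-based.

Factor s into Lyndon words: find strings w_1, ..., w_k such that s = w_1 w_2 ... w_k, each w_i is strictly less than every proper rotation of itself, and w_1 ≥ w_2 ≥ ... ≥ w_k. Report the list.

["addbbdcbbbdd", "a", "a"]

emit factor 1: 'addbbdcbbbdd' (i=0, period=12)
emit factor 2: 'a' (i=12, period=1)
emit factor 3: 'a' (i=13, period=1)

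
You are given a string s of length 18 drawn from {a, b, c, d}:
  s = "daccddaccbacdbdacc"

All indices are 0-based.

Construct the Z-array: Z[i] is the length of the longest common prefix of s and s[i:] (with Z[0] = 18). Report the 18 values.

[18, 0, 0, 0, 1, 4, 0, 0, 0, 0, 0, 0, 1, 0, 4, 0, 0, 0]

Z[0]=18
i=1: fresh scan; Z[1]=0
i=2: fresh scan; Z[2]=0
i=3: fresh scan; Z[3]=0
i=4: fresh scan; Z[4]=1 scan→box=[4,5)
i=5: fresh scan; Z[5]=4 scan→box=[5,9)
i=6: min(r-i=3, Z[1]=0)=0; Z[6]=0
i=7: min(r-i=2, Z[2]=0)=0; Z[7]=0
i=8: min(r-i=1, Z[3]=0)=0; Z[8]=0
i=9: fresh scan; Z[9]=0
i=10: fresh scan; Z[10]=0
i=11: fresh scan; Z[11]=0
i=12: fresh scan; Z[12]=1 scan→box=[12,13)
i=13: fresh scan; Z[13]=0
i=14: fresh scan; Z[14]=4 scan→box=[14,18)
i=15: min(r-i=3, Z[1]=0)=0; Z[15]=0
i=16: min(r-i=2, Z[2]=0)=0; Z[16]=0
i=17: min(r-i=1, Z[3]=0)=0; Z[17]=0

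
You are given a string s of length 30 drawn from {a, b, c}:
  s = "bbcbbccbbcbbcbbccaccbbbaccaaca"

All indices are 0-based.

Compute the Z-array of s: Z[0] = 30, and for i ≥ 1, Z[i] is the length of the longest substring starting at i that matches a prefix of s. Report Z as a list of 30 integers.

Z[0]=30
i=1: fresh scan; Z[1]=1 scan→box=[1,2)
i=2: fresh scan; Z[2]=0
i=3: fresh scan; Z[3]=3 scan→box=[3,6)
i=4: min(r-i=2, Z[1]=1)=1; Z[4]=1
i=5: min(r-i=1, Z[2]=0)=0; Z[5]=0
i=6: fresh scan; Z[6]=0
i=7: fresh scan; Z[7]=6 scan→box=[7,13)
i=8: min(r-i=5, Z[1]=1)=1; Z[8]=1
i=9: min(r-i=4, Z[2]=0)=0; Z[9]=0
i=10: min(r-i=3, Z[3]=3)=3; Z[10]=7 scan→box=[10,17)
i=11: min(r-i=6, Z[1]=1)=1; Z[11]=1
i=12: min(r-i=5, Z[2]=0)=0; Z[12]=0
i=13: min(r-i=4, Z[3]=3)=3; Z[13]=3
i=14: min(r-i=3, Z[4]=1)=1; Z[14]=1
i=15: min(r-i=2, Z[5]=0)=0; Z[15]=0
i=16: min(r-i=1, Z[6]=0)=0; Z[16]=0
i=17: fresh scan; Z[17]=0
i=18: fresh scan; Z[18]=0
i=19: fresh scan; Z[19]=0
i=20: fresh scan; Z[20]=2 scan→box=[20,22)
i=21: min(r-i=1, Z[1]=1)=1; Z[21]=2 scan→box=[21,23)
i=22: min(r-i=1, Z[1]=1)=1; Z[22]=1
i=23: fresh scan; Z[23]=0
i=24: fresh scan; Z[24]=0
i=25: fresh scan; Z[25]=0
i=26: fresh scan; Z[26]=0
i=27: fresh scan; Z[27]=0
i=28: fresh scan; Z[28]=0
i=29: fresh scan; Z[29]=0

[30, 1, 0, 3, 1, 0, 0, 6, 1, 0, 7, 1, 0, 3, 1, 0, 0, 0, 0, 0, 2, 2, 1, 0, 0, 0, 0, 0, 0, 0]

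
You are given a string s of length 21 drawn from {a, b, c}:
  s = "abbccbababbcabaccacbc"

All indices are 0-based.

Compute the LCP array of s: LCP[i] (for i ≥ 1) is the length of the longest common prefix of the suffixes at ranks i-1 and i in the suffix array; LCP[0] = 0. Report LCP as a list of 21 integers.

rank | idx | suffix
   0 |   6 | ababbcabaccacbc
   1 |  12 | abaccacbc
   2 |   8 | abbcabaccacbc
   3 |   0 | abbccbababbcabaccacbc
   4 |  17 | acbc
   5 |  14 | accacbc
   6 |   5 | bababbcabaccacbc
   7 |   7 | babbcabaccacbc
   8 |  13 | baccacbc
   9 |   9 | bbcabaccacbc
  10 |   1 | bbccbababbcabaccacbc
  11 |  19 | bc
  12 |  10 | bcabaccacbc
  13 |   2 | bccbababbcabaccacbc
  14 |  20 | c
  15 |  11 | cabaccacbc
  16 |  16 | cacbc
  17 |   4 | cbababbcabaccacbc
  18 |  18 | cbc
  19 |  15 | ccacbc
  20 |   3 | ccbababbcabaccacbc

SA = [6, 12, 8, 0, 17, 14, 5, 7, 13, 9, 1, 19, 10, 2, 20, 11, 16, 4, 18, 15, 3]
i: (SA[i-1],SA[i]) lcp shared
  1: (6,12) 3 'aba'
  2: (12,8) 2 'ab'
  3: (8,0) 4 'abbc'
  4: (0,17) 1 'a'
  5: (17,14) 2 'ac'
  6: (14,5) 0 ''
  7: (5,7) 3 'bab'
  8: (7,13) 2 'ba'
  9: (13,9) 1 'b'
  10: (9,1) 3 'bbc'
  11: (1,19) 1 'b'
  12: (19,10) 2 'bc'
  13: (10,2) 2 'bc'
  14: (2,20) 0 ''
  15: (20,11) 1 'c'
  16: (11,16) 2 'ca'
  17: (16,4) 1 'c'
  18: (4,18) 2 'cb'
  19: (18,15) 1 'c'
  20: (15,3) 2 'cc'

[0, 3, 2, 4, 1, 2, 0, 3, 2, 1, 3, 1, 2, 2, 0, 1, 2, 1, 2, 1, 2]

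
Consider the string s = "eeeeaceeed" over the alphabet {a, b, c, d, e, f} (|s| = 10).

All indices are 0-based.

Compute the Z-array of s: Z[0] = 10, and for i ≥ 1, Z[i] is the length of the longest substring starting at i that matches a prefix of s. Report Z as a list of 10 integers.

Z[0]=10
i=1: i≥r, start 0; Z[1]=3 scan→box=[1,4)
i=2: min(r-i=2, Z[1]=3)=2; Z[2]=2
i=3: min(r-i=1, Z[2]=2)=1; Z[3]=1
i=4: i≥r, start 0; Z[4]=0
i=5: i≥r, start 0; Z[5]=0
i=6: i≥r, start 0; Z[6]=3 scan→box=[6,9)
i=7: min(r-i=2, Z[1]=3)=2; Z[7]=2
i=8: min(r-i=1, Z[2]=2)=1; Z[8]=1
i=9: i≥r, start 0; Z[9]=0

[10, 3, 2, 1, 0, 0, 3, 2, 1, 0]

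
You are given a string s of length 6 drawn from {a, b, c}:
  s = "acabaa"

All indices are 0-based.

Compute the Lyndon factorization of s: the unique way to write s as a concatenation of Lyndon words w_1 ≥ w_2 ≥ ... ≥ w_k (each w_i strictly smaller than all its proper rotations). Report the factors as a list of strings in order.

["ac", "ab", "a", "a"]

emit factor 1: 'ac' (i=0, period=2)
emit factor 2: 'ab' (i=2, period=2)
emit factor 3: 'a' (i=4, period=1)
emit factor 4: 'a' (i=5, period=1)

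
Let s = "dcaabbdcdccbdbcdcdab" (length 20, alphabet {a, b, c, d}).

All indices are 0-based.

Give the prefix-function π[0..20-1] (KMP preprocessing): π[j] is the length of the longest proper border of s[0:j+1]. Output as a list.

[0, 0, 0, 0, 0, 0, 1, 2, 1, 2, 0, 0, 1, 0, 0, 1, 2, 1, 0, 0]

π[0] = 0
j=1 s[j]='c': π[1]=0 (border '')
j=2 s[j]='a': π[2]=0 (border '')
j=3 s[j]='a': π[3]=0 (border '')
j=4 s[j]='b': π[4]=0 (border '')
j=5 s[j]='b': π[5]=0 (border '')
j=6 s[j]='d': π[6]=1 (border 'd')
j=7 s[j]='c': π[7]=2 (border 'dc')
j=8 s[j]='d': k: 2→0; π[8]=1 (border 'd')
j=9 s[j]='c': π[9]=2 (border 'dc')
j=10 s[j]='c': k: 2→0; π[10]=0 (border '')
j=11 s[j]='b': π[11]=0 (border '')
j=12 s[j]='d': π[12]=1 (border 'd')
j=13 s[j]='b': k: 1→0; π[13]=0 (border '')
j=14 s[j]='c': π[14]=0 (border '')
j=15 s[j]='d': π[15]=1 (border 'd')
j=16 s[j]='c': π[16]=2 (border 'dc')
j=17 s[j]='d': k: 2→0; π[17]=1 (border 'd')
j=18 s[j]='a': k: 1→0; π[18]=0 (border '')
j=19 s[j]='b': π[19]=0 (border '')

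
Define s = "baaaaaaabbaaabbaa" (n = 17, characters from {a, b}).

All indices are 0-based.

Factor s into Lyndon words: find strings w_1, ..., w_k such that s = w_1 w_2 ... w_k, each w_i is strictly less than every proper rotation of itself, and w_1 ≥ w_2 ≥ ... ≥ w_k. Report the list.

["b", "aaaaaaabbaaabb", "a", "a"]

emit factor 1: 'b' (i=0, period=1)
emit factor 2: 'aaaaaaabbaaabb' (i=1, period=14)
emit factor 3: 'a' (i=15, period=1)
emit factor 4: 'a' (i=16, period=1)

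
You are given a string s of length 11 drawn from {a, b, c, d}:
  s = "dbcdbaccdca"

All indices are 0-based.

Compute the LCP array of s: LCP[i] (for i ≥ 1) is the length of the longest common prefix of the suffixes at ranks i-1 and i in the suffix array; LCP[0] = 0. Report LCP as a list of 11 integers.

sorted suffixes:
  #0 SA[0]=10  'a'
  #1 SA[1]=5  'accdca'
  #2 SA[2]=4  'baccdca'
  #3 SA[3]=1  'bcdbaccdca'
  #4 SA[4]=9  'ca'
  #5 SA[5]=6  'ccdca'
  #6 SA[6]=2  'cdbaccdca'
  #7 SA[7]=7  'cdca'
  #8 SA[8]=3  'dbaccdca'
  #9 SA[9]=0  'dbcdbaccdca'
  #10 SA[10]=8  'dca'

SA = [10, 5, 4, 1, 9, 6, 2, 7, 3, 0, 8]
rank  pair      lcp
   1  s[10:],s[5:]  1  'a'
   2  s[5:],s[4:]  0  ''
   3  s[4:],s[1:]  1  'b'
   4  s[1:],s[9:]  0  ''
   5  s[9:],s[6:]  1  'c'
   6  s[6:],s[2:]  1  'c'
   7  s[2:],s[7:]  2  'cd'
   8  s[7:],s[3:]  0  ''
   9  s[3:],s[0:]  2  'db'
  10  s[0:],s[8:]  1  'd'

[0, 1, 0, 1, 0, 1, 1, 2, 0, 2, 1]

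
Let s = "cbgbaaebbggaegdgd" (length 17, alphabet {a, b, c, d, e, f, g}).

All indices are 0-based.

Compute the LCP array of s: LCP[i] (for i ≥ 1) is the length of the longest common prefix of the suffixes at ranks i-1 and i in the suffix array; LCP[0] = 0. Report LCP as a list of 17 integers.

[0, 1, 2, 0, 1, 1, 2, 0, 0, 1, 0, 1, 0, 1, 1, 2, 1]

rank→(start, suffix):
  0 → (4, 'aaebbggaegdgd')
  1 → (5, 'aebbggaegdgd')
  2 → (11, 'aegdgd')
  3 → (3, 'baaebbggaegdgd')
  4 → (7, 'bbggaegdgd')
  5 → (1, 'bgbaaebbggaegdgd')
  6 → (8, 'bggaegdgd')
  7 → (0, 'cbgbaaebbggaegdgd')
  8 → (16, 'd')
  9 → (14, 'dgd')
  10 → (6, 'ebbggaegdgd')
  11 → (12, 'egdgd')
  12 → (10, 'gaegdgd')
  13 → (2, 'gbaaebbggaegdgd')
  14 → (15, 'gd')
  15 → (13, 'gdgd')
  16 → (9, 'ggaegdgd')

SA = [4, 5, 11, 3, 7, 1, 8, 0, 16, 14, 6, 12, 10, 2, 15, 13, 9]
[i] adj suffixes → lcp
  [1] 4/5 → 1 ('a')
  [2] 5/11 → 2 ('ae')
  [3] 11/3 → 0 ('')
  [4] 3/7 → 1 ('b')
  [5] 7/1 → 1 ('b')
  [6] 1/8 → 2 ('bg')
  [7] 8/0 → 0 ('')
  [8] 0/16 → 0 ('')
  [9] 16/14 → 1 ('d')
  [10] 14/6 → 0 ('')
  [11] 6/12 → 1 ('e')
  [12] 12/10 → 0 ('')
  [13] 10/2 → 1 ('g')
  [14] 2/15 → 1 ('g')
  [15] 15/13 → 2 ('gd')
  [16] 13/9 → 1 ('g')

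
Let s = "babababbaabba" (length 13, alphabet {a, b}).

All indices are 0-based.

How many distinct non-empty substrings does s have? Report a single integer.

63

rank→(start, suffix):
  0 → (12, 'a')
  1 → (8, 'aabba')
  2 → (1, 'abababbaabba')
  3 → (3, 'ababbaabba')
  4 → (9, 'abba')
  5 → (5, 'abbaabba')
  6 → (11, 'ba')
  7 → (7, 'baabba')
  8 → (0, 'babababbaabba')
  9 → (2, 'bababbaabba')
  10 → (4, 'babbaabba')
  11 → (10, 'bba')
  12 → (6, 'bbaabba')

SA = [12, 8, 1, 3, 9, 5, 11, 7, 0, 2, 4, 10, 6]
rank  pair      lcp
   1  s[12:],s[8:]  1  'a'
   2  s[8:],s[1:]  1  'a'
   3  s[1:],s[3:]  4  'abab'
   4  s[3:],s[9:]  2  'ab'
   5  s[9:],s[5:]  4  'abba'
   6  s[5:],s[11:]  0  ''
   7  s[11:],s[7:]  2  'ba'
   8  s[7:],s[0:]  2  'ba'
   9  s[0:],s[2:]  5  'babab'
  10  s[2:],s[4:]  3  'bab'
  11  s[4:],s[10:]  1  'b'
  12  s[10:],s[6:]  3  'bba'

n(n+1)/2 = 13·14/2 = 91
Σ LCP = 0 + 1 + 1 + 4 + 2 + 4 + 0 + 2 + 2 + 5 + 3 + 1 + 3 = 28
distinct = 91 − 28 = 63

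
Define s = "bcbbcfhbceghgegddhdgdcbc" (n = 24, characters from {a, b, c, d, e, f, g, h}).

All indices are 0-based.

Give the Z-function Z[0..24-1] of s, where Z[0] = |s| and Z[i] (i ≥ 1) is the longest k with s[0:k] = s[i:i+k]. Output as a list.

[24, 0, 1, 2, 0, 0, 0, 2, 0, 0, 0, 0, 0, 0, 0, 0, 0, 0, 0, 0, 0, 0, 2, 0]

Z[0]=24
i=1: fresh scan; Z[1]=0
i=2: fresh scan; Z[2]=1 extend→box=[2,3)
i=3: fresh scan; Z[3]=2 extend→box=[3,5)
i=4: min(r-i=1, Z[1]=0)=0; Z[4]=0
i=5: fresh scan; Z[5]=0
i=6: fresh scan; Z[6]=0
i=7: fresh scan; Z[7]=2 extend→box=[7,9)
i=8: min(r-i=1, Z[1]=0)=0; Z[8]=0
i=9: fresh scan; Z[9]=0
i=10: fresh scan; Z[10]=0
i=11: fresh scan; Z[11]=0
i=12: fresh scan; Z[12]=0
i=13: fresh scan; Z[13]=0
i=14: fresh scan; Z[14]=0
i=15: fresh scan; Z[15]=0
i=16: fresh scan; Z[16]=0
i=17: fresh scan; Z[17]=0
i=18: fresh scan; Z[18]=0
i=19: fresh scan; Z[19]=0
i=20: fresh scan; Z[20]=0
i=21: fresh scan; Z[21]=0
i=22: fresh scan; Z[22]=2 extend→box=[22,24)
i=23: min(r-i=1, Z[1]=0)=0; Z[23]=0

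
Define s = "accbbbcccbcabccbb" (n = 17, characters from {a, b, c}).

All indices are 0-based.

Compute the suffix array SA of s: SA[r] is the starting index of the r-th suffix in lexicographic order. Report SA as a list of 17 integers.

[11, 0, 16, 15, 3, 4, 9, 12, 5, 10, 14, 2, 8, 13, 1, 7, 6]

rank | idx | suffix
   0 |  11 | abccbb
   1 |   0 | accbbbcccbcabccbb
   2 |  16 | b
   3 |  15 | bb
   4 |   3 | bbbcccbcabccbb
   5 |   4 | bbcccbcabccbb
   6 |   9 | bcabccbb
   7 |  12 | bccbb
   8 |   5 | bcccbcabccbb
   9 |  10 | cabccbb
  10 |  14 | cbb
  11 |   2 | cbbbcccbcabccbb
  12 |   8 | cbcabccbb
  13 |  13 | ccbb
  14 |   1 | ccbbbcccbcabccbb
  15 |   7 | ccbcabccbb
  16 |   6 | cccbcabccbb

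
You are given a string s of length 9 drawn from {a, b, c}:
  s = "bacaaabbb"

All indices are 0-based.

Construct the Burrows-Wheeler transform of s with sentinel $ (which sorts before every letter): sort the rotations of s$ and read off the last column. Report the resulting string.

bcaabb$baa

rank  rotation    last
    0  $bacaaabbb  b
    1  aaabbb$bac  c
    2  aabbb$baca  a
    3  abbb$bacaa  a
    4  acaaabbb$b  b
    5  b$bacaaabb  b
    6  bacaaabbb$  $
    7  bb$bacaaab  b
    8  bbb$bacaaa  a
    9  caaabbb$ba  a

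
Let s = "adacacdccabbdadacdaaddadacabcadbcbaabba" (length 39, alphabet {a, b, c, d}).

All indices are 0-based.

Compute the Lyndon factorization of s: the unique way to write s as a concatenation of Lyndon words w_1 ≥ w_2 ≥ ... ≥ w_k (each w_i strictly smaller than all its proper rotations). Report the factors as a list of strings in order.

emit factor 1: 'ad' (i=0, period=2)
emit factor 2: 'acacdcc' (i=2, period=7)
emit factor 3: 'abbdadacd' (i=9, period=9)
emit factor 4: 'aaddadacabcadbcb' (i=18, period=16)
emit factor 5: 'aabb' (i=34, period=4)
emit factor 6: 'a' (i=38, period=1)

["ad", "acacdcc", "abbdadacd", "aaddadacabcadbcb", "aabb", "a"]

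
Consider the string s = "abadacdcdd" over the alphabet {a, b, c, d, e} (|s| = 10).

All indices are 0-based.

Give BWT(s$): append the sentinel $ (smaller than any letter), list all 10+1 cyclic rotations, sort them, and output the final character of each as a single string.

rank  rotation     last
    0  $abadacdcdd  d
    1  abadacdcdd$  $
    2  acdcdd$abad  d
    3  adacdcdd$ab  b
    4  badacdcdd$a  a
    5  cdcdd$abada  a
    6  cdd$abadacd  d
    7  d$abadacdcd  d
    8  dacdcdd$aba  a
    9  dcdd$abadac  c
   10  dd$abadacdc  c

d$dbaaddacc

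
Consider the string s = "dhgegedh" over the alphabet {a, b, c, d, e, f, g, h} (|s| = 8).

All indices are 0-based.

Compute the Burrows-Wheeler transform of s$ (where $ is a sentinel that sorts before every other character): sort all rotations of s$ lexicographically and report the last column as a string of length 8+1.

he$ggehdd

rank  rotation   last
    0  $dhgegedh  h
    1  dh$dhgege  e
    2  dhgegedh$  $
    3  edh$dhgeg  g
    4  egedh$dhg  g
    5  gedh$dhge  e
    6  gegedh$dh  h
    7  h$dhgeged  d
    8  hgegedh$d  d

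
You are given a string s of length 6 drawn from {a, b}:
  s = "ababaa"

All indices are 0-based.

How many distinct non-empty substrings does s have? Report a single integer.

sorted suffixes:
  #0 SA[0]=5  'a'
  #1 SA[1]=4  'aa'
  #2 SA[2]=2  'abaa'
  #3 SA[3]=0  'ababaa'
  #4 SA[4]=3  'baa'
  #5 SA[5]=1  'babaa'

SA = [5, 4, 2, 0, 3, 1]
[i] adj suffixes → lcp
  [1] 5/4 → 1 ('a')
  [2] 4/2 → 1 ('a')
  [3] 2/0 → 3 ('aba')
  [4] 0/3 → 0 ('')
  [5] 3/1 → 2 ('ba')

n(n+1)/2 = 6·7/2 = 21
Σ LCP = 0 + 1 + 1 + 3 + 0 + 2 = 7
distinct = 21 − 7 = 14

14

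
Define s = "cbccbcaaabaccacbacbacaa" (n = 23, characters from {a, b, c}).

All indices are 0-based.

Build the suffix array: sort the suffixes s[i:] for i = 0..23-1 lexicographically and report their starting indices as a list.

rank→(start, suffix):
  0 → (22, 'a')
  1 → (21, 'aa')
  2 → (6, 'aaabaccacbacbacaa')
  3 → (7, 'aabaccacbacbacaa')
  4 → (8, 'abaccacbacbacaa')
  5 → (19, 'acaa')
  6 → (16, 'acbacaa')
  7 → (13, 'acbacbacaa')
  8 → (10, 'accacbacbacaa')
  9 → (18, 'bacaa')
  10 → (15, 'bacbacaa')
  11 → (9, 'baccacbacbacaa')
  12 → (4, 'bcaaabaccacbacbacaa')
  13 → (1, 'bccbcaaabaccacbacbacaa')
  14 → (20, 'caa')
  15 → (5, 'caaabaccacbacbacaa')
  16 → (12, 'cacbacbacaa')
  17 → (17, 'cbacaa')
  18 → (14, 'cbacbacaa')
  19 → (3, 'cbcaaabaccacbacbacaa')
  20 → (0, 'cbccbcaaabaccacbacbacaa')
  21 → (11, 'ccacbacbacaa')
  22 → (2, 'ccbcaaabaccacbacbacaa')

[22, 21, 6, 7, 8, 19, 16, 13, 10, 18, 15, 9, 4, 1, 20, 5, 12, 17, 14, 3, 0, 11, 2]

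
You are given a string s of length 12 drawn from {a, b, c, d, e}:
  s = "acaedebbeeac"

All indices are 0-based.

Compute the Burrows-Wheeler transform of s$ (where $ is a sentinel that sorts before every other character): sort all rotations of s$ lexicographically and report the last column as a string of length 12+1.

rank  rotation       last
    0  $acaedebbeeac  c
    1  ac$acaedebbee  e
    2  acaedebbeeac$  $
    3  aedebbeeac$ac  c
    4  bbeeac$acaede  e
    5  beeac$acaedeb  b
    6  c$acaedebbeea  a
    7  caedebbeeac$a  a
    8  debbeeac$acae  e
    9  eac$acaedebbe  e
   10  ebbeeac$acaed  d
   11  edebbeeac$aca  a
   12  eeac$acaedebb  b

ce$cebaaeedab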